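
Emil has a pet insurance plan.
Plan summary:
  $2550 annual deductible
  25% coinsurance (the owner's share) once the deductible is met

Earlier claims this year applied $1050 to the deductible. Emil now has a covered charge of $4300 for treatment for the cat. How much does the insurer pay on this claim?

Remaining deductible: $2550 − $1050 = $1500.
After the $1500 deductible portion, $4300 − $1500 = $2800 is subject to coinsurance.
Coinsurance: $2800 × 25% = $700.
So the owner owes $1500 + $700 = $2200.
Insurer pays the balance: $4300 − $2200 = $2100.

$2100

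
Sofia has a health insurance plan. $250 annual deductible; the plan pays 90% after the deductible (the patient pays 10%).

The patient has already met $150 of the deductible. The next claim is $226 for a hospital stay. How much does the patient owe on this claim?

$112.60

Remaining deductible: $250 − $150 = $100.
After the $100 deductible portion, $226 − $100 = $126 is subject to coinsurance.
Patient's 10% share of $126 is $12.60.
So the patient owes $100 + $12.60 = $112.60.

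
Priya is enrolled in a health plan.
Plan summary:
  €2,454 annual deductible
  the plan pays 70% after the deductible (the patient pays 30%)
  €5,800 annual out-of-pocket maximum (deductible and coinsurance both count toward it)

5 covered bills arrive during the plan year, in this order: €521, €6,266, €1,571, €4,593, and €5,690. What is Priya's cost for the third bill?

#1 (€521): entire amount goes to the deductible. Cost to patient: €521. OOP to date €521.
#2 (€6,266): deductible takes €1,933, €4,333 remains; 30% of €4,333 = €1,299.90. Patient owes €3,232.90 (running OOP €3,753.90).
#3 (€1,571): 30% coinsurance on €1,571 = €471.30. Cost to patient: €471.30. OOP to date €4,225.20.

€471.30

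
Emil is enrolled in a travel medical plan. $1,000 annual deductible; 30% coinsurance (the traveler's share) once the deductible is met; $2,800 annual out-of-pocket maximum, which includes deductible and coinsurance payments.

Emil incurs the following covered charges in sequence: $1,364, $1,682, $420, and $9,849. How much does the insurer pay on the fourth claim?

$8,788.80

Claim 1 — $1,364: $1,000 to deductible, leaving $364; 30% of $364 = $109.20. Traveler pays $1,109.20; OOP now $1,109.20. Plan pays $1,364 − $1,109.20 = $254.80.
Claim 2 — $1,682: deductible already satisfied, so traveler's share is 30% × $1,682 = $504.60. Traveler owes $504.60 (running OOP $1,613.80). Insurer: $1,682 − $504.60 = $1,177.40.
Claim 3 — $420: deductible already satisfied, so traveler's share is 30% × $420 = $126. Traveler owes $126 (running OOP $1,739.80). Plan pays $420 − $126 = $294.
Claim 4 — $9,849: deductible met; 30% of $9,849 = $2,954.70. Adding that to $1,739.80 gives $4,694.50, past the $2,800 cap; traveler pays only $2,800 − $1,739.80 = $1,060.20. Insurer: $9,849 − $1,060.20 = $8,788.80.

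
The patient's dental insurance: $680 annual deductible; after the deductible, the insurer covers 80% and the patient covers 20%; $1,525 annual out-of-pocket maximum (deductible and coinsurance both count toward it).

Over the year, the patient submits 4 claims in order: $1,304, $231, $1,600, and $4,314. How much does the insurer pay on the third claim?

$1,280

Bill 1, $1,304: deductible takes $680, $624 remains; coinsurance $624 × 20% = $124.80. Patient pays $804.80; OOP now $804.80. Plan pays $1,304 − $804.80 = $499.20.
Bill 2, $231: deductible met; 20% of $231 = $46.20. Patient owes $46.20 (running OOP $851). Insurer: $231 − $46.20 = $184.80.
Bill 3, $1,600: deductible met; 20% of $1,600 = $320. Patient pays $320; OOP now $1,171. Insurer: $1,600 − $320 = $1,280.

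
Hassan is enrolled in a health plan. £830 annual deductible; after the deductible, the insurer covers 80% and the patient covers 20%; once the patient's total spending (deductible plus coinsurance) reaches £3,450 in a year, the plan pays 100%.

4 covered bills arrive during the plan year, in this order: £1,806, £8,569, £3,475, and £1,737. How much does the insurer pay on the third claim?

#1 (£1,806): deductible takes £830, £976 remains; 20% of £976 = £195.20. Patient pays £1,025.20; OOP now £1,025.20. Insurer: £1,806 − £1,025.20 = £780.80.
#2 (£8,569): deductible met; 20% of £8,569 = £1,713.80. Cost to patient: £1,713.80. OOP to date £2,739. Plan pays £8,569 − £1,713.80 = £6,855.20.
#3 (£3,475): deductible already satisfied, so patient's share is 20% × £3,475 = £695. Cost to patient: £695. OOP to date £3,434. Insurer: £3,475 − £695 = £2,780.

£2,780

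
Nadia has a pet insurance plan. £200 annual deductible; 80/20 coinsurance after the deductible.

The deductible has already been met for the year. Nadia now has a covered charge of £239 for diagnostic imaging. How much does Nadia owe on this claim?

With the deductible met, the entire £239 is subject to coinsurance.
Owner's 20% share of £239 is £47.80.

£47.80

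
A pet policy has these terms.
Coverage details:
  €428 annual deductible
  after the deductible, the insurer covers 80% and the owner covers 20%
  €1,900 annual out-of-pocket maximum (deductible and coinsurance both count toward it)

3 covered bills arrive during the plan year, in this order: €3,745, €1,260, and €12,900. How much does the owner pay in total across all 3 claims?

€1,900

Claim 1 (€3,745): deductible takes €428, €3,317 remains; coinsurance €3,317 × 20% = €663.40. Owner owes €1,091.40 (running OOP €1,091.40).
Claim 2 (€1,260): deductible already satisfied, so owner's share is 20% × €1,260 = €252. Owner pays €252; OOP now €1,343.40.
Claim 3 (€12,900): 20% coinsurance on €12,900 = €2,580. That would push OOP to €3,923.40, over the €1,900 cap, so owner pays €1,900 − €1,343.40 = €556.60.
Summing the owner's payments: €1,091.40 + €252 + €556.60 = €1,900.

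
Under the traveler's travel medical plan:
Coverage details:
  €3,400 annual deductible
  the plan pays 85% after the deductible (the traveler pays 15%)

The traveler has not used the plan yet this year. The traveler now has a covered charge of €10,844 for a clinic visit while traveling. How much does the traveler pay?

€4,516.60

Nothing has been paid toward the €3,400 deductible, so the first €3,400 of this charge is applied there.
The remaining €7,444 (= €10,844 − €3,400) moves to coinsurance.
Coinsurance: €7,444 × 15% = €1,116.60.
So the traveler owes €3,400 + €1,116.60 = €4,516.60.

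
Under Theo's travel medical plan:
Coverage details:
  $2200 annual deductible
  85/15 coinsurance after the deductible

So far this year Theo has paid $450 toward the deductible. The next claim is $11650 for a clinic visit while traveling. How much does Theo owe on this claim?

Deductible still to meet: $2200 − $450 = $1750.
The remaining $9900 (= $11650 − $1750) moves to coinsurance.
Coinsurance: $9900 × 15% = $1485.
That puts the traveler's cost at $1750 + $1485 = $3235.

$3235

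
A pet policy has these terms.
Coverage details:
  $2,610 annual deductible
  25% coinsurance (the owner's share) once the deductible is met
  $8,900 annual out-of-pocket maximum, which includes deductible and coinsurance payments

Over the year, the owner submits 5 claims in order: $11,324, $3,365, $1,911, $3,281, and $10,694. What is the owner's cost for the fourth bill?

$820.25

#1 ($11,324): $2,610 to deductible, leaving $8,714; owner's 25% is $2,178.50. Owner pays $4,788.50; OOP now $4,788.50.
#2 ($3,365): 25% coinsurance on $3,365 = $841.25. Owner owes $841.25 (running OOP $5,629.75).
#3 ($1,911): 25% coinsurance on $1,911 = $477.75. Cost to owner: $477.75. OOP to date $6,107.50.
#4 ($3,281): deductible met; 25% of $3,281 = $820.25. Owner pays $820.25; OOP now $6,927.75.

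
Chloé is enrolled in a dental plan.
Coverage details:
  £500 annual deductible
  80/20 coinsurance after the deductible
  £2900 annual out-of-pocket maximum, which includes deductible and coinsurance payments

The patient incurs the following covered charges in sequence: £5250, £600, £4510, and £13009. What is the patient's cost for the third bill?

#1 (£5250): deductible takes £500, £4750 remains; 20% of £4750 = £950. Cost to patient: £1450. OOP to date £1450.
#2 (£600): deductible met; 20% of £600 = £120. Patient pays £120; OOP now £1570.
#3 (£4510): deductible already satisfied, so patient's share is 20% × £4510 = £902. Patient owes £902 (running OOP £2472).

£902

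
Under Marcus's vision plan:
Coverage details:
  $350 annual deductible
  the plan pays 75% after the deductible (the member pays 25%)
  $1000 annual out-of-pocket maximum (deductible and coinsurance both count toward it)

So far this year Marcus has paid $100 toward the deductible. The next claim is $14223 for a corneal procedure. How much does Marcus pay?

Deductible still to meet: $350 − $100 = $250.
That leaves $14223 − $250 = $13973 for coinsurance.
Member's 25% share of $13973 is $3493.25.
Member responsibility before any cap: $250 + $3493.25 = $3743.25.
Year-to-date out-of-pocket would reach $100 + $3743.25 = $3843.25, above the $1000 maximum, so the member pays only $1000 − $100 = $900.

$900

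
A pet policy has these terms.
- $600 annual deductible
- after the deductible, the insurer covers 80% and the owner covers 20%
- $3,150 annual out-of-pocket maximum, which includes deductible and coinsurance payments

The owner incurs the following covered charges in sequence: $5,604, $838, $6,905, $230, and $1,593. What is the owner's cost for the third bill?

Claim 1 — $5,604: $600 to deductible, leaving $5,004; coinsurance $5,004 × 20% = $1,000.80. Owner owes $1,600.80 (running OOP $1,600.80).
Claim 2 — $838: deductible met; 20% of $838 = $167.60. Cost to owner: $167.60. OOP to date $1,768.40.
Claim 3 — $6,905: 20% coinsurance on $6,905 = $1,381. Owner pays $1,381; OOP now $3,149.40.

$1,381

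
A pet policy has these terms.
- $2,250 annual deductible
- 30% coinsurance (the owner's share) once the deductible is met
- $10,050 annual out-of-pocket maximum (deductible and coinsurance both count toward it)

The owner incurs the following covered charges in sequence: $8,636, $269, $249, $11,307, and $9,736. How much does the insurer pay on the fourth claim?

Claim 1 ($8,636): $2,250 finishes the deductible; $6,386 goes to coinsurance; 30% of $6,386 = $1,915.80. Cost to owner: $4,165.80. OOP to date $4,165.80. Insurer: $8,636 − $4,165.80 = $4,470.20.
Claim 2 ($269): 30% coinsurance on $269 = $80.70. Owner owes $80.70 (running OOP $4,246.50). Plan pays $269 − $80.70 = $188.30.
Claim 3 ($249): deductible already satisfied, so owner's share is 30% × $249 = $74.70. Cost to owner: $74.70. OOP to date $4,321.20. Insurer: $249 − $74.70 = $174.30.
Claim 4 ($11,307): deductible met; 30% of $11,307 = $3,392.10. Owner pays $3,392.10; OOP now $7,713.30. Insurer: $11,307 − $3,392.10 = $7,914.90.

$7,914.90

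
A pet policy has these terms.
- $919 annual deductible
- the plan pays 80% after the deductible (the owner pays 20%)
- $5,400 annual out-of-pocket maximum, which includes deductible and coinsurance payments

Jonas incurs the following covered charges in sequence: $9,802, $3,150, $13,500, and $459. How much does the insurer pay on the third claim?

Bill 1, $9,802: deductible takes $919, $8,883 remains; 20% of $8,883 = $1,776.60. Owner pays $2,695.60; OOP now $2,695.60. Insurer: $9,802 − $2,695.60 = $7,106.40.
Bill 2, $3,150: 20% coinsurance on $3,150 = $630. Owner pays $630; OOP now $3,325.60. Insurer: $3,150 − $630 = $2,520.
Bill 3, $13,500: deductible already satisfied, so owner's share is 20% × $13,500 = $2,700. OOP would hit $6,025.60 > $5,400, so the cap limits the owner to $5,400 − $3,325.60 = $2,074.40. Insurer: $13,500 − $2,074.40 = $11,425.60.

$11,425.60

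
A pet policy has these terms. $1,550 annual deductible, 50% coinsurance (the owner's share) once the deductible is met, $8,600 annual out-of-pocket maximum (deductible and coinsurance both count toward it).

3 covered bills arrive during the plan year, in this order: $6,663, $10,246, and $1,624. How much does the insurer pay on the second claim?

$5,752.50

Bill 1, $6,663: $1,550 to deductible, leaving $5,113; 50% of $5,113 = $2,556.50. Cost to owner: $4,106.50. OOP to date $4,106.50. Plan pays $6,663 − $4,106.50 = $2,556.50.
Bill 2, $10,246: deductible met; 50% of $10,246 = $5,123. OOP would hit $9,229.50 > $8,600, so the cap limits the owner to $8,600 − $4,106.50 = $4,493.50. Plan pays $10,246 − $4,493.50 = $5,752.50.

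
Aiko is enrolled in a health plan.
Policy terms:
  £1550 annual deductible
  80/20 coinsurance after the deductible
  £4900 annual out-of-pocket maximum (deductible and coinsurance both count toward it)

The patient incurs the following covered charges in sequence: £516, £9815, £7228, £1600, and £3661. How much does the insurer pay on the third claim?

£5782.40

Claim 1 (£516): fully absorbed by the deductible. Cost to patient: £516. OOP to date £516. Plan pays £516 − £516 = £0.
Claim 2 (£9815): deductible takes £1034, £8781 remains; 20% of £8781 = £1756.20. Cost to patient: £2790.20. OOP to date £3306.20. Insurer: £9815 − £2790.20 = £7024.80.
Claim 3 (£7228): 20% coinsurance on £7228 = £1445.60. Patient owes £1445.60 (running OOP £4751.80). Plan pays £7228 − £1445.60 = £5782.40.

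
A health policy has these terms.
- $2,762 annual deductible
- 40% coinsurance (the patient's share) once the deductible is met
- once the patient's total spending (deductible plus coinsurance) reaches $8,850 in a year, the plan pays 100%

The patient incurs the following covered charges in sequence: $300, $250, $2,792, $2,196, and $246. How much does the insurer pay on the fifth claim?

$147.60

Claim 1 ($300): fully absorbed by the deductible. Patient owes $300 (running OOP $300). Insurer: $300 − $300 = $0.
Claim 2 ($250): fully absorbed by the deductible. Patient pays $250; OOP now $550. Plan pays $250 − $250 = $0.
Claim 3 ($2,792): $2,212 to deductible, leaving $580; coinsurance $580 × 40% = $232. Patient pays $2,444; OOP now $2,994. Plan pays $2,792 − $2,444 = $348.
Claim 4 ($2,196): deductible already satisfied, so patient's share is 40% × $2,196 = $878.40. Patient owes $878.40 (running OOP $3,872.40). Insurer: $2,196 − $878.40 = $1,317.60.
Claim 5 ($246): deductible met; 40% of $246 = $98.40. Patient pays $98.40; OOP now $3,970.80. Insurer: $246 − $98.40 = $147.60.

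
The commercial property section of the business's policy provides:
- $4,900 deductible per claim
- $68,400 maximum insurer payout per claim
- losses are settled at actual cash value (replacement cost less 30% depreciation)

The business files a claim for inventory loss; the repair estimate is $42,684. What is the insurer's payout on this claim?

$24,978.80

Actual cash value after 30% depreciation: $42,684 × 70% = $29,878.80.
After the deductible, $29,878.80 − $4,900 = $24,978.80 remains.
That's under the $68,400 cap, so the insurer reimburses the full $24,978.80.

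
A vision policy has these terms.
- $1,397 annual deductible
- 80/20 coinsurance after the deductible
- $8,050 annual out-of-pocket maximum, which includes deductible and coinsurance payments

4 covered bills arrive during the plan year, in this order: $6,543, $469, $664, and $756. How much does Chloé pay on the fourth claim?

$151.20

Claim 1 — $6,543: $1,397 finishes the deductible; $5,146 goes to coinsurance; coinsurance $5,146 × 20% = $1,029.20. Member owes $2,426.20 (running OOP $2,426.20).
Claim 2 — $469: deductible met; 20% of $469 = $93.80. Member owes $93.80 (running OOP $2,520).
Claim 3 — $664: deductible met; 20% of $664 = $132.80. Member owes $132.80 (running OOP $2,652.80).
Claim 4 — $756: 20% coinsurance on $756 = $151.20. Member pays $151.20; OOP now $2,804.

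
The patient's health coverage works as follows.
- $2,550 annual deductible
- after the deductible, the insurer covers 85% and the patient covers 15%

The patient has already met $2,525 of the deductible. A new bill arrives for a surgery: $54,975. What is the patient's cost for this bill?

$8,267.50

Remaining deductible: $2,550 − $2,525 = $25.
The remaining $54,950 (= $54,975 − $25) moves to coinsurance.
Coinsurance: $54,950 × 15% = $8,242.50.
Patient responsibility: $25 + $8,242.50 = $8,267.50.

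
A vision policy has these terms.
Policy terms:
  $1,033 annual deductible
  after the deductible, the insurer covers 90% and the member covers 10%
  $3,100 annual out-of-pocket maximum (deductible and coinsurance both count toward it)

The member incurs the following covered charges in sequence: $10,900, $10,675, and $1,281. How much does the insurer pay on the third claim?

$1,268.20

Bill 1, $10,900: deductible takes $1,033, $9,867 remains; coinsurance $9,867 × 10% = $986.70. Cost to member: $2,019.70. OOP to date $2,019.70. Plan pays $10,900 − $2,019.70 = $8,880.30.
Bill 2, $10,675: deductible already satisfied, so member's share is 10% × $10,675 = $1,067.50. Member owes $1,067.50 (running OOP $3,087.20). Plan pays $10,675 − $1,067.50 = $9,607.50.
Bill 3, $1,281: deductible already satisfied, so member's share is 10% × $1,281 = $128.10. OOP would hit $3,215.30 > $3,100, so the cap limits the member to $3,100 − $3,087.20 = $12.80. Plan pays $1,281 − $12.80 = $1,268.20.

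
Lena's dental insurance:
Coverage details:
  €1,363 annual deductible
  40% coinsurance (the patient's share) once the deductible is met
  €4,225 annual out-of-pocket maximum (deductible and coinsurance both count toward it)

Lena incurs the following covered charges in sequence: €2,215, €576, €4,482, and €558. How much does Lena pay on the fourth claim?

€223.20

Claim 1 — €2,215: €1,363 to deductible, leaving €852; patient's 40% is €340.80. Cost to patient: €1,703.80. OOP to date €1,703.80.
Claim 2 — €576: 40% coinsurance on €576 = €230.40. Cost to patient: €230.40. OOP to date €1,934.20.
Claim 3 — €4,482: 40% coinsurance on €4,482 = €1,792.80. Patient pays €1,792.80; OOP now €3,727.
Claim 4 — €558: 40% coinsurance on €558 = €223.20. Cost to patient: €223.20. OOP to date €3,950.20.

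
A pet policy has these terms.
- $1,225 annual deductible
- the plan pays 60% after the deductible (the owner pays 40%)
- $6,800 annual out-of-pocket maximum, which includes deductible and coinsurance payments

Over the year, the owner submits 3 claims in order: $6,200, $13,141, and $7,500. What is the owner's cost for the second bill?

$3,585

#1 ($6,200): $1,225 to deductible, leaving $4,975; owner's 40% is $1,990. Owner pays $3,215; OOP now $3,215.
#2 ($13,141): deductible already satisfied, so owner's share is 40% × $13,141 = $5,256.40. OOP would hit $8,471.40 > $6,800, so the cap limits the owner to $6,800 − $3,215 = $3,585.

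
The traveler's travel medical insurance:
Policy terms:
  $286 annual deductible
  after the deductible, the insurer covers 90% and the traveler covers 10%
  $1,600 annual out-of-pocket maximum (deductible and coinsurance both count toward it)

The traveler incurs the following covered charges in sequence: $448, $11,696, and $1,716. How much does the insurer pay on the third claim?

$1,587.80

Claim 1 — $448: $286 finishes the deductible; $162 goes to coinsurance; coinsurance $162 × 10% = $16.20. Traveler pays $302.20; OOP now $302.20. Plan pays $448 − $302.20 = $145.80.
Claim 2 — $11,696: deductible met; 10% of $11,696 = $1,169.60. Traveler pays $1,169.60; OOP now $1,471.80. Insurer: $11,696 − $1,169.60 = $10,526.40.
Claim 3 — $1,716: deductible met; 10% of $1,716 = $171.60. That would push OOP to $1,643.40, over the $1,600 cap, so traveler pays $1,600 − $1,471.80 = $128.20. Plan pays $1,716 − $128.20 = $1,587.80.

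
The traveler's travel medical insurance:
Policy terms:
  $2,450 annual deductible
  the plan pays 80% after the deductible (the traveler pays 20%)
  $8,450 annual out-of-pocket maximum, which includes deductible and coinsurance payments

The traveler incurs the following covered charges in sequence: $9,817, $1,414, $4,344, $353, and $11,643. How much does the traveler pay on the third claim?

Claim 1 — $9,817: $2,450 finishes the deductible; $7,367 goes to coinsurance; coinsurance $7,367 × 20% = $1,473.40. Traveler owes $3,923.40 (running OOP $3,923.40).
Claim 2 — $1,414: 20% coinsurance on $1,414 = $282.80. Traveler pays $282.80; OOP now $4,206.20.
Claim 3 — $4,344: deductible already satisfied, so traveler's share is 20% × $4,344 = $868.80. Cost to traveler: $868.80. OOP to date $5,075.

$868.80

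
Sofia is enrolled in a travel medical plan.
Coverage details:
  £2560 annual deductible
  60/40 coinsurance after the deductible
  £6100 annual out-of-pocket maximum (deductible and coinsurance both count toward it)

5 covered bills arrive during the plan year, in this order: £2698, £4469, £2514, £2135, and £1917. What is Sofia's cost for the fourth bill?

£691.60

#1 (£2698): deductible takes £2560, £138 remains; traveler's 40% is £55.20. Traveler owes £2615.20 (running OOP £2615.20).
#2 (£4469): deductible already satisfied, so traveler's share is 40% × £4469 = £1787.60. Traveler owes £1787.60 (running OOP £4402.80).
#3 (£2514): 40% coinsurance on £2514 = £1005.60. Traveler owes £1005.60 (running OOP £5408.40).
#4 (£2135): deductible met; 40% of £2135 = £854. That would push OOP to £6262.40, over the £6100 cap, so traveler pays £6100 − £5408.40 = £691.60.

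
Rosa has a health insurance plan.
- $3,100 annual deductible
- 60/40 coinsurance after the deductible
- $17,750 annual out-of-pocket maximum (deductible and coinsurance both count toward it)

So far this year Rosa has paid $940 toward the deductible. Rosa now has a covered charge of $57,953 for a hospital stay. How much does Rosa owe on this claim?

Remaining deductible: $3,100 − $940 = $2,160.
The remaining $55,793 (= $57,953 − $2,160) moves to coinsurance.
Coinsurance: $55,793 × 40% = $22,317.20.
Patient responsibility before any cap: $2,160 + $22,317.20 = $24,477.20.
Adding $24,477.20 to the $940 already spent would give $25,417.20, which exceeds the $17,750 cap; the patient pays just $17,750 − $940 = $16,810.

$16,810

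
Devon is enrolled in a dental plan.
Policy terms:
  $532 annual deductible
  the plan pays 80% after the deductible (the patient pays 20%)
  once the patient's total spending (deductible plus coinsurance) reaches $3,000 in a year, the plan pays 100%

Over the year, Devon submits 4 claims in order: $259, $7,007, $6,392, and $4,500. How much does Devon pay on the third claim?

$1,121.20

#1 ($259): entire amount goes to the deductible. Cost to patient: $259. OOP to date $259.
#2 ($7,007): $273 to deductible, leaving $6,734; coinsurance $6,734 × 20% = $1,346.80. Patient pays $1,619.80; OOP now $1,878.80.
#3 ($6,392): deductible met; 20% of $6,392 = $1,278.40. That would push OOP to $3,157.20, over the $3,000 cap, so patient pays $3,000 − $1,878.80 = $1,121.20.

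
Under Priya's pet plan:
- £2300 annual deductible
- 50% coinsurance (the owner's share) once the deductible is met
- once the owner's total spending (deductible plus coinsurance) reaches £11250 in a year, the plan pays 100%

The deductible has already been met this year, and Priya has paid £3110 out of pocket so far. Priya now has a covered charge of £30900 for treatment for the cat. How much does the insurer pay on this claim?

£22760

The deductible is already satisfied, so the full bill goes to coinsurance.
Coinsurance: £30900 × 50% = £15450.
Adding £15450 to the £3110 already spent would give £18560, which exceeds the £11250 cap; the owner pays just £11250 − £3110 = £8140.
Insurer pays the balance: £30900 − £8140 = £22760.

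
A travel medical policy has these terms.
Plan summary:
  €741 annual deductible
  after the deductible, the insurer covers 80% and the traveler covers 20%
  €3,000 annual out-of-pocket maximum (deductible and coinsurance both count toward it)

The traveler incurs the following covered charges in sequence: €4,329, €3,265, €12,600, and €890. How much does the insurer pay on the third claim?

€11,711.60

Bill 1, €4,329: €741 finishes the deductible; €3,588 goes to coinsurance; coinsurance €3,588 × 20% = €717.60. Traveler pays €1,458.60; OOP now €1,458.60. Insurer: €4,329 − €1,458.60 = €2,870.40.
Bill 2, €3,265: deductible already satisfied, so traveler's share is 20% × €3,265 = €653. Traveler pays €653; OOP now €2,111.60. Plan pays €3,265 − €653 = €2,612.
Bill 3, €12,600: deductible met; 20% of €12,600 = €2,520. That would push OOP to €4,631.60, over the €3,000 cap, so traveler pays €3,000 − €2,111.60 = €888.40. Plan pays €12,600 − €888.40 = €11,711.60.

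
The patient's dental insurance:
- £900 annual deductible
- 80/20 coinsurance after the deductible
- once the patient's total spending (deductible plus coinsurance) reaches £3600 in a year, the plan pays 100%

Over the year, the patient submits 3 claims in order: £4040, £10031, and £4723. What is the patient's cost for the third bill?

£65.80

Claim 1 — £4040: £900 finishes the deductible; £3140 goes to coinsurance; coinsurance £3140 × 20% = £628. Patient pays £1528; OOP now £1528.
Claim 2 — £10031: 20% coinsurance on £10031 = £2006.20. Patient pays £2006.20; OOP now £3534.20.
Claim 3 — £4723: deductible already satisfied, so patient's share is 20% × £4723 = £944.60. OOP would hit £4478.80 > £3600, so the cap limits the patient to £3600 − £3534.20 = £65.80.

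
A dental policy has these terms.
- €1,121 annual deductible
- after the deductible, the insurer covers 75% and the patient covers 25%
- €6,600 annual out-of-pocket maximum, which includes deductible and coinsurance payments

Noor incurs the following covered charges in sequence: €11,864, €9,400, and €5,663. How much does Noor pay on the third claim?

Claim 1 — €11,864: deductible takes €1,121, €10,743 remains; coinsurance €10,743 × 25% = €2,685.75. Patient owes €3,806.75 (running OOP €3,806.75).
Claim 2 — €9,400: 25% coinsurance on €9,400 = €2,350. Cost to patient: €2,350. OOP to date €6,156.75.
Claim 3 — €5,663: 25% coinsurance on €5,663 = €1,415.75. Adding that to €6,156.75 gives €7,572.50, past the €6,600 cap; patient pays only €6,600 − €6,156.75 = €443.25.

€443.25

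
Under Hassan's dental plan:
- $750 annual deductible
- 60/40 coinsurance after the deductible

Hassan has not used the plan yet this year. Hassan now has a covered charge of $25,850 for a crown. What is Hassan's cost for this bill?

The full $750 deductible is still open; $750 of this bill applies to it.
The remaining $25,100 (= $25,850 − $750) moves to coinsurance.
Coinsurance: $25,100 × 40% = $10,040.
So the patient owes $750 + $10,040 = $10,790.

$10,790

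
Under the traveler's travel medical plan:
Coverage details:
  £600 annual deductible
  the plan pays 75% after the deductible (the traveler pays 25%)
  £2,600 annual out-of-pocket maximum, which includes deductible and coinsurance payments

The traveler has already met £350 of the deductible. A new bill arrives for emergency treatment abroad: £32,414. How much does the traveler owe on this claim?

Deductible still to meet: £600 − £350 = £250.
After the £250 deductible portion, £32,414 − £250 = £32,164 is subject to coinsurance.
25% of £32,164 = £8,041 falls to the traveler.
Traveler responsibility before any cap: £250 + £8,041 = £8,291.
Year-to-date out-of-pocket would reach £350 + £8,291 = £8,641, above the £2,600 maximum, so the traveler pays only £2,600 − £350 = £2,250.

£2,250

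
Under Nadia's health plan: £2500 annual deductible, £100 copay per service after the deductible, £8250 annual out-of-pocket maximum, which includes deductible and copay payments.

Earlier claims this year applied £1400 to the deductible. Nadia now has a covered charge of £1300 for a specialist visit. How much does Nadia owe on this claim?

£1200

£1400 of the £2500 deductible is already met, leaving £1100.
That leaves £1300 − £1100 = £200 for the copay.
Copay on this service: £100.
So the patient owes £1100 + £100 = £1200 before any cap.
Total out-of-pocket so far would be £1400 + £1200 = £2600, below the £8250 cap — no reduction.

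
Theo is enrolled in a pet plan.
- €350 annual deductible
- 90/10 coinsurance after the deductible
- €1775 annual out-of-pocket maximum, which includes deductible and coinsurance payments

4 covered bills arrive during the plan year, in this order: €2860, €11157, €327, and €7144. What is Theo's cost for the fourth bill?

€25.60

#1 (€2860): deductible takes €350, €2510 remains; coinsurance €2510 × 10% = €251. Owner owes €601 (running OOP €601).
#2 (€11157): deductible already satisfied, so owner's share is 10% × €11157 = €1115.70. Cost to owner: €1115.70. OOP to date €1716.70.
#3 (€327): deductible met; 10% of €327 = €32.70. Cost to owner: €32.70. OOP to date €1749.40.
#4 (€7144): 10% coinsurance on €7144 = €714.40. OOP would hit €2463.80 > €1775, so the cap limits the owner to €1775 − €1749.40 = €25.60.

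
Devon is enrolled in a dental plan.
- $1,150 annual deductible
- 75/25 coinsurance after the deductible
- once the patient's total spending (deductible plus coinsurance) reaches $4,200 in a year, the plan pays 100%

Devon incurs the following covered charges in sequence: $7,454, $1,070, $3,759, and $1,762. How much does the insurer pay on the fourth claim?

Claim 1 ($7,454): $1,150 finishes the deductible; $6,304 goes to coinsurance; patient's 25% is $1,576. Patient pays $2,726; OOP now $2,726. Plan pays $7,454 − $2,726 = $4,728.
Claim 2 ($1,070): deductible already satisfied, so patient's share is 25% × $1,070 = $267.50. Cost to patient: $267.50. OOP to date $2,993.50. Plan pays $1,070 − $267.50 = $802.50.
Claim 3 ($3,759): deductible already satisfied, so patient's share is 25% × $3,759 = $939.75. Cost to patient: $939.75. OOP to date $3,933.25. Plan pays $3,759 − $939.75 = $2,819.25.
Claim 4 ($1,762): deductible already satisfied, so patient's share is 25% × $1,762 = $440.50. That would push OOP to $4,373.75, over the $4,200 cap, so patient pays $4,200 − $3,933.25 = $266.75. Plan pays $1,762 − $266.75 = $1,495.25.

$1,495.25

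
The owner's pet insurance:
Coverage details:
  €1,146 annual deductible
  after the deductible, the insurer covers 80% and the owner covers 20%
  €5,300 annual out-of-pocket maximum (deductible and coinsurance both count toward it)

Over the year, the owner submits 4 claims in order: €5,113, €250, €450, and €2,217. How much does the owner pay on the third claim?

Bill 1, €5,113: €1,146 to deductible, leaving €3,967; owner's 20% is €793.40. Owner owes €1,939.40 (running OOP €1,939.40).
Bill 2, €250: deductible already satisfied, so owner's share is 20% × €250 = €50. Owner pays €50; OOP now €1,989.40.
Bill 3, €450: deductible met; 20% of €450 = €90. Cost to owner: €90. OOP to date €2,079.40.

€90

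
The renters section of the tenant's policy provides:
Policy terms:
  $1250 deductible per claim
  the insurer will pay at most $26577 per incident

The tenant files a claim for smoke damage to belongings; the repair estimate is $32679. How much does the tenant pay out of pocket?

After the deductible, $32679 − $1250 = $31429 remains.
$31429 exceeds the $26577 limit, so the insurer pays the limit: $26577.
The tenant bears the rest of the original loss: $32679 − $26577 = $6102.

$6102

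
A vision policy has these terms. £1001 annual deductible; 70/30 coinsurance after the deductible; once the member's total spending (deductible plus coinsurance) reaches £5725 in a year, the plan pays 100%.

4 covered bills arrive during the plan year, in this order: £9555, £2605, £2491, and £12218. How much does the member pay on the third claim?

Claim 1 (£9555): £1001 finishes the deductible; £8554 goes to coinsurance; member's 30% is £2566.20. Cost to member: £3567.20. OOP to date £3567.20.
Claim 2 (£2605): 30% coinsurance on £2605 = £781.50. Cost to member: £781.50. OOP to date £4348.70.
Claim 3 (£2491): deductible met; 30% of £2491 = £747.30. Member owes £747.30 (running OOP £5096).

£747.30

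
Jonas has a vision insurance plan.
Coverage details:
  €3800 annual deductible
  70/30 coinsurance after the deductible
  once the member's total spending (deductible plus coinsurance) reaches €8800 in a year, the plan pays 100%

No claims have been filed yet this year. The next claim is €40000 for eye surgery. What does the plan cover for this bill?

Nothing has been paid toward the €3800 deductible, so the first €3800 of this charge is applied there.
After the €3800 deductible portion, €40000 − €3800 = €36200 is subject to coinsurance.
Member's 30% share of €36200 is €10860.
Member responsibility before any cap: €3800 + €10860 = €14660.
That would bring total out-of-pocket to €14660, past the €8800 cap. The member is capped at €8800 − €0 = €8800 on this claim.
Insurer pays the balance: €40000 − €8800 = €31200.

€31200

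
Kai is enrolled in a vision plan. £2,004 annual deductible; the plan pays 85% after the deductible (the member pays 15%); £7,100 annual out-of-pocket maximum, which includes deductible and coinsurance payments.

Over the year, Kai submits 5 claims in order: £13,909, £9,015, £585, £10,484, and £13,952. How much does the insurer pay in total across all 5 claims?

£40,845

#1 (£13,909): £2,004 to deductible, leaving £11,905; coinsurance £11,905 × 15% = £1,785.75. Member pays £3,789.75; OOP now £3,789.75. Insurer: £13,909 − £3,789.75 = £10,119.25.
#2 (£9,015): 15% coinsurance on £9,015 = £1,352.25. Member pays £1,352.25; OOP now £5,142. Insurer: £9,015 − £1,352.25 = £7,662.75.
#3 (£585): deductible already satisfied, so member's share is 15% × £585 = £87.75. Member pays £87.75; OOP now £5,229.75. Plan pays £585 − £87.75 = £497.25.
#4 (£10,484): deductible already satisfied, so member's share is 15% × £10,484 = £1,572.60. Cost to member: £1,572.60. OOP to date £6,802.35. Insurer: £10,484 − £1,572.60 = £8,911.40.
#5 (£13,952): deductible met; 15% of £13,952 = £2,092.80. OOP would hit £8,895.15 > £7,100, so the cap limits the member to £7,100 − £6,802.35 = £297.65. Plan pays £13,952 − £297.65 = £13,654.35.
Insurer total: £10,119.25 + £7,662.75 + £497.25 + £8,911.40 + £13,654.35 = £40,845.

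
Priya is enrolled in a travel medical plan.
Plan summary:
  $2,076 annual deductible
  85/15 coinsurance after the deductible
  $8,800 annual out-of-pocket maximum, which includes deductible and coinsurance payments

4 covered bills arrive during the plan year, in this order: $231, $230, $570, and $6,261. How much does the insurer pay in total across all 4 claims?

Claim 1 — $231: entire amount goes to the deductible. Traveler owes $231 (running OOP $231). Plan pays $231 − $231 = $0.
Claim 2 — $230: fully absorbed by the deductible. Cost to traveler: $230. OOP to date $461. Plan pays $230 − $230 = $0.
Claim 3 — $570: all of it applies to the deductible. Traveler owes $570 (running OOP $1,031). Insurer: $570 − $570 = $0.
Claim 4 — $6,261: $1,045 finishes the deductible; $5,216 goes to coinsurance; traveler's 15% is $782.40. Traveler pays $1,827.40; OOP now $2,858.40. Plan pays $6,261 − $1,827.40 = $4,433.60.
Insurer total = bills − traveler's total = $7,292 − $2,858.40 = $4,433.60.

$4,433.60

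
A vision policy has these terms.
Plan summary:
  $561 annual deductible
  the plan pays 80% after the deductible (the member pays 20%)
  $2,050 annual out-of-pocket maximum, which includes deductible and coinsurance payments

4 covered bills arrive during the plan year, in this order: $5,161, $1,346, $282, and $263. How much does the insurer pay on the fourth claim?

Claim 1 — $5,161: deductible takes $561, $4,600 remains; member's 20% is $920. Member pays $1,481; OOP now $1,481. Plan pays $5,161 − $1,481 = $3,680.
Claim 2 — $1,346: 20% coinsurance on $1,346 = $269.20. Member pays $269.20; OOP now $1,750.20. Insurer: $1,346 − $269.20 = $1,076.80.
Claim 3 — $282: deductible met; 20% of $282 = $56.40. Cost to member: $56.40. OOP to date $1,806.60. Insurer: $282 − $56.40 = $225.60.
Claim 4 — $263: 20% coinsurance on $263 = $52.60. Member owes $52.60 (running OOP $1,859.20). Plan pays $263 − $52.60 = $210.40.

$210.40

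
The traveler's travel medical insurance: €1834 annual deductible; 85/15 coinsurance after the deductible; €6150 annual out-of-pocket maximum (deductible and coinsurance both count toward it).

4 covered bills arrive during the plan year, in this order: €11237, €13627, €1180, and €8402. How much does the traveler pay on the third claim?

€177

Bill 1, €11237: €1834 finishes the deductible; €9403 goes to coinsurance; coinsurance €9403 × 15% = €1410.45. Traveler pays €3244.45; OOP now €3244.45.
Bill 2, €13627: 15% coinsurance on €13627 = €2044.05. Traveler owes €2044.05 (running OOP €5288.50).
Bill 3, €1180: 15% coinsurance on €1180 = €177. Traveler owes €177 (running OOP €5465.50).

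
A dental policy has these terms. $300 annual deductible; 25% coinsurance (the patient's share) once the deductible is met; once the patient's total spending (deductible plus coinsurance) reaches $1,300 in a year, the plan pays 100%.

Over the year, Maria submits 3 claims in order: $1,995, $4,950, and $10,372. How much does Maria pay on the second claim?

#1 ($1,995): $300 finishes the deductible; $1,695 goes to coinsurance; patient's 25% is $423.75. Patient owes $723.75 (running OOP $723.75).
#2 ($4,950): deductible already satisfied, so patient's share is 25% × $4,950 = $1,237.50. That would push OOP to $1,961.25, over the $1,300 cap, so patient pays $1,300 − $723.75 = $576.25.

$576.25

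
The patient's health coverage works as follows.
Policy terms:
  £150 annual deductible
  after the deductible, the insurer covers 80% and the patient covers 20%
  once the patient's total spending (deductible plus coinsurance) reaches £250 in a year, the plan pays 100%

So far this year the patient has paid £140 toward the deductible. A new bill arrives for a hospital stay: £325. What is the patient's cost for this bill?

£73

Remaining deductible: £150 − £140 = £10.
The remaining £315 (= £325 − £10) moves to coinsurance.
20% of £315 = £63 falls to the patient.
That puts the patient's cost at £10 + £63 = £73 before any cap.
Year-to-date out-of-pocket becomes £140 + £73 = £213, still under the £250 maximum, so no cap applies.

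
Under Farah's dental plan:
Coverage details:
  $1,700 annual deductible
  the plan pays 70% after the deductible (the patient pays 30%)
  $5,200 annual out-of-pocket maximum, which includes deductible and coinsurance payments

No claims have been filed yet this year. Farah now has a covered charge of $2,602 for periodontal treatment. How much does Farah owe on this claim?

$1,970.60

Nothing has been paid toward the $1,700 deductible, so the first $1,700 of this charge is applied there.
That leaves $2,602 − $1,700 = $902 for coinsurance.
Coinsurance: $902 × 30% = $270.60.
Patient responsibility before any cap: $1,700 + $270.60 = $1,970.60.
Year-to-date out-of-pocket becomes $0 + $1,970.60 = $1,970.60, still under the $5,200 maximum, so no cap applies.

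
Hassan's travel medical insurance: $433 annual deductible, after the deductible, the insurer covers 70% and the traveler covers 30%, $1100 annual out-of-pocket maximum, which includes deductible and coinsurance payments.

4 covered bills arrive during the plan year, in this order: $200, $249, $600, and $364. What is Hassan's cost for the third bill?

Claim 1 — $200: entire amount goes to the deductible. Traveler pays $200; OOP now $200.
Claim 2 — $249: deductible takes $233, $16 remains; 30% of $16 = $4.80. Traveler pays $237.80; OOP now $437.80.
Claim 3 — $600: 30% coinsurance on $600 = $180. Traveler owes $180 (running OOP $617.80).

$180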